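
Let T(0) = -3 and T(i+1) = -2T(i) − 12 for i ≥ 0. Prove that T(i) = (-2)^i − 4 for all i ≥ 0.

Base case: T(0) = -3, and (-2)^0 − 4 = 1 − 4 = -3.
Assume T(m) = (-2)^m − 4 for some m ≥ 0.
Then T(m+1) = -2T(m) − 12 = -2·((-2)^m − 4) − 12 = -2·(-2)^m + 8 − 12 = (-2)^{m+1} − 4.
Hence T(i) = (-2)^i − 4 for every i ≥ 0, by induction.

T(i) = (-2)^i − 4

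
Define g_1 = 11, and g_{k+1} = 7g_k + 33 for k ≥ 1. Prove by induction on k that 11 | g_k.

Base case: g_1 = 11 = 11·1, so 11 | g_1.
Assume 11 | g_m, so g_m = 11t for some integer t.
Then g_{m+1} = 7g_m + 33 = 7·(11t) + 33 = 11(7t + 3), so 11 | g_{m+1}.
So the property holds for m+1, and by induction 11 | g_k for all k ≥ 1.

11 | g_k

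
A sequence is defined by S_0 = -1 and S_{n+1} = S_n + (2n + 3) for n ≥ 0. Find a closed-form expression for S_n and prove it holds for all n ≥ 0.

Claim: S_n = n^2 + 2n − 1.

Base case: S_0 = -1, and 0^2 + 2·0 − 1 = -1.
Assume S_k = k^2 + 2k − 1.
Then S_{k+1} = S_k + (2k + 3) = (k^2 + 2k − 1) + (2k + 3) = k^2 + 4k + 2,
and (k+1)^2 + 2·(k+1) − 1 = k^2 + 4k + 2.
By induction, S_n = n^2 + 2n − 1 for all n ≥ 0.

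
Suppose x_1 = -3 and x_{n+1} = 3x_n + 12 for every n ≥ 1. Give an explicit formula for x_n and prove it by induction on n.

Claim: x_n = 3^n − 6.

Base case: x_1 = -3, and 3^1 − 6 = 3 − 6 = -3.
Assume x_k = 3^k − 6 for some k ≥ 1.
Then x_{k+1} = 3x_k + 12 = 3·(3^k − 6) + 12 = 3^{k+1} − 18 + 12 = 3^{k+1} − 6.
This completes the inductive step, so x_n = 3^n − 6 for all n ≥ 1.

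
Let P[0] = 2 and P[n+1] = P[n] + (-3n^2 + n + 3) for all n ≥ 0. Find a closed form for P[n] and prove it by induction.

Claim: P[n] = -n^3 + 2n^2 + 2n + 2.

Base case: P[0] = 2, and -0^3 + 2·0^2 + 2·0 + 2 = 2.
Assume P[r] = -r^3 + 2r^2 + 2r + 2.
Then P[r+1] = P[r] + (-3r^2 + r + 3) = (-r^3 + 2r^2 + 2r + 2) + (-3r^2 + r + 3) = -r^3 − r^2 + 3r + 5,
and -(r+1)^3 + 2·(r+1)^2 + 2·(r+1) + 2 = -r^3 − r^2 + 3r + 5.
By induction, P[n] = -n^3 + 2n^2 + 2n + 2 for all n ≥ 0.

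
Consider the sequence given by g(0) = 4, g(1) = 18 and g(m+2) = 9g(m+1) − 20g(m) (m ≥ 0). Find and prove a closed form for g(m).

Claim: g(m) = 2·5^m + 2·4^m.

Base cases: g(0) = 4 and 2·5^0 + 2·4^0 = 4; g(1) = 18 and 2·5^1 + 2·4^1 = 18.
Assume g(i) = 2·5^i + 2·4^i for all 0 ≤ i ≤ j, where j ≥ 1.
Then g(j+1) = 9g(j) − 20g(j−1) = 9·(2·5^j + 2·4^j) − 20·(2·5^{j−1} + 2·4^{j−1}) = 2·(9·5 − 20)5^{j−1} + 2·(9·4 − 20)4^{j−1} = 50·5^{j−1} + 32·4^{j−1} = 2·5^{j+1} + 2·4^{j+1}.
Hence g(m) = 2·5^m + 2·4^m for every m ≥ 0, by strong induction.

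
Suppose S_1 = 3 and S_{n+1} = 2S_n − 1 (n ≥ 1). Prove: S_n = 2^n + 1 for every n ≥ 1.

Base case: S_1 = 3, and 2^1 + 1 = 2 + 1 = 3.
Assume S_k = 2^k + 1 for some k ≥ 1.
Then S_{k+1} = 2S_k − 1 = 2·(2^k + 1) − 1 = 2^{k+1} + 2 − 1 = 2^{k+1} + 1.
So the formula holds for k+1, and by induction S_n = 2^n + 1 for all n ≥ 1.

S_n = 2^n + 1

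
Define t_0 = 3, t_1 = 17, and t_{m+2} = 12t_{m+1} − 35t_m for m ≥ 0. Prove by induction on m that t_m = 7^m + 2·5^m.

Base cases: t_0 = 3 and 7^0 + 2·5^0 = 3; t_1 = 17 and 7^1 + 2·5^1 = 17.
Assume t_j = 7^j + 2·5^j for all 0 ≤ j ≤ k, where k ≥ 1.
Then t_{k+1} = 12t_k − 35t_{k−1} = 12·(7^k + 2·5^k) − 35·(7^{k−1} + 2·5^{k−1}) = (12·7 − 35)7^{k−1} + 2·(12·5 − 35)5^{k−1} = 49·7^{k−1} + 50·5^{k−1} = 7^{k+1} + 2·5^{k+1}.
This completes the inductive step, so t_m = 7^m + 2·5^m for all m ≥ 0.

t_m = 7^m + 2·5^m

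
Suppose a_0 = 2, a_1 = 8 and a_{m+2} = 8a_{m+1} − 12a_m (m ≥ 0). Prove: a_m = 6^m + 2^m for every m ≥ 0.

Base cases: a_0 = 2 and 6^0 + 2^0 = 2; a_1 = 8 and 6^1 + 2^1 = 8.
Assume a_i = 6^i + 2^i for all 0 ≤ i ≤ j, where j ≥ 1.
Then a_{j+1} = 8a_j − 12a_{j−1} = 8·(6^j + 2^j) − 12·(6^{j−1} + 2^{j−1}) = (8·6 − 12)6^{j−1} + (8·2 − 12)2^{j−1} = 36·6^{j−1} + 4·2^{j−1} = 6^{j+1} + 2^{j+1}.
Hence a_m = 6^m + 2^m for every m ≥ 0, by strong induction.

a_m = 6^m + 2^m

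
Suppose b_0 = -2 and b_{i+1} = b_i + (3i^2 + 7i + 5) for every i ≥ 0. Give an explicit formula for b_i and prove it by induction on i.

Claim: b_i = i^3 + 2i^2 + 2i − 2.

Base case: b_0 = -2, and 0^3 + 2·0^2 + 2·0 − 2 = -2.
Assume b_r = r^3 + 2r^2 + 2r − 2.
Then b_{r+1} = b_r + (3r^2 + 7r + 5) = (r^3 + 2r^2 + 2r − 2) + (3r^2 + 7r + 5) = r^3 + 5r^2 + 9r + 3,
and (r+1)^3 + 2·(r+1)^2 + 2·(r+1) − 2 = r^3 + 5r^2 + 9r + 3.
Hence b_i = i^3 + 2i^2 + 2i − 2 for every i ≥ 0, by induction.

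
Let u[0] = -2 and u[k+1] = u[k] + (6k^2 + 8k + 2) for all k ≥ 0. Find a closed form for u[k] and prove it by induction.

Claim: u[k] = 2k^3 + k^2 − k − 2.

Base case: u[0] = -2, and 2·0^3 + 0^2 − 0 − 2 = -2.
Assume u[j] = 2j^3 + j^2 − j − 2.
Then u[j+1] = u[j] + (6j^2 + 8j + 2) = (2j^3 + j^2 − j − 2) + (6j^2 + 8j + 2) = 2j^3 + 7j^2 + 7j,
and 2·(j+1)^3 + (j+1)^2 − (j+1) − 2 = 2j^3 + 7j^2 + 7j.
Hence u[k] = 2k^3 + k^2 − k − 2 for every k ≥ 0, by induction.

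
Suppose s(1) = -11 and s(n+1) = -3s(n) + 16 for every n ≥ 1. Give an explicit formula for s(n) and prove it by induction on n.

Claim: s(n) = 5·(-3)^n + 4.

Base case: s(1) = -11, and 5·(-3)^1 + 4 = -15 + 4 = -11.
Assume s(m) = 5·(-3)^m + 4 for some m ≥ 1.
Then s(m+1) = -3s(m) + 16 = -3·(5·(-3)^m + 4) + 16 = -15·(-3)^m − 12 + 16 = 5·(-3)^{m+1} + 4.
By induction, s(n) = 5·(-3)^n + 4 for all n ≥ 1.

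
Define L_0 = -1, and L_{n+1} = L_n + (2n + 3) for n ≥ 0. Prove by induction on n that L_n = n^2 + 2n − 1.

Base case: L_0 = -1, and 0^2 + 2·0 − 1 = -1.
Assume L_k = k^2 + 2k − 1.
Then L_{k+1} = L_k + (2k + 3) = (k^2 + 2k − 1) + (2k + 3) = k^2 + 4k + 2,
and (k+1)^2 + 2·(k+1) − 1 = k^2 + 4k + 2.
Hence L_n = n^2 + 2n − 1 for every n ≥ 0, by induction.

L_n = n^2 + 2n − 1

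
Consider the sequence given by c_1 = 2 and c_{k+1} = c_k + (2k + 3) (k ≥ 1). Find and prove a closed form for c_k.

Claim: c_k = k^2 + 2k − 1.

Base case: c_1 = 2, and 1^2 + 2·1 − 1 = 2.
Assume c_m = m^2 + 2m − 1.
Then c_{m+1} = c_m + (2m + 3) = (m^2 + 2m − 1) + (2m + 3) = m^2 + 4m + 2,
and (m+1)^2 + 2·(m+1) − 1 = m^2 + 4m + 2.
By induction, c_k = k^2 + 2k − 1 for all k ≥ 1.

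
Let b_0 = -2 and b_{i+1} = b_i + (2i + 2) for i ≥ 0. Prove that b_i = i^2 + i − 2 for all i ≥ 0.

Base case: b_0 = -2, and 0^2 + 0 − 2 = -2.
Assume b_m = m^2 + m − 2.
Then b_{m+1} = b_m + (2m + 2) = (m^2 + m − 2) + (2m + 2) = m^2 + 3m,
and (m+1)^2 + (m+1) − 2 = m^2 + 3m.
Hence b_i = i^2 + i − 2 for every i ≥ 0, by induction.

b_i = i^2 + i − 2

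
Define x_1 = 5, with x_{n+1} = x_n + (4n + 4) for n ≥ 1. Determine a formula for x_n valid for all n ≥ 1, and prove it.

Claim: x_n = 2n^2 + 2n + 1.

Base case: x_1 = 5, and 2·1^2 + 2·1 + 1 = 5.
Assume x_k = 2k^2 + 2k + 1.
Then x_{k+1} = x_k + (4k + 4) = (2k^2 + 2k + 1) + (4k + 4) = 2k^2 + 6k + 5,
and 2·(k+1)^2 + 2·(k+1) + 1 = 2k^2 + 6k + 5.
By induction, x_n = 2n^2 + 2n + 1 for all n ≥ 1.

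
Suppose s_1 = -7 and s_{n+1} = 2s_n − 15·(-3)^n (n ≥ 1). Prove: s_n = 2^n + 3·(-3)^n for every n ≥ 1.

Base case: s_1 = -7, and 2^1 + 3·(-3)^1 = 2 − 9 = -7.
Assume s_k = 2^k + 3·(-3)^k for some k ≥ 1.
Then s_{k+1} = 2s_k − 15·(-3)^k = 2·(2^k + 3·(-3)^k) − 15·(-3)^k = 2^{k+1} + 6·(-3)^k − 15·(-3)^k = 2^{k+1} − 9·(-3)^k = 2^{k+1} + 3·(-3)^{k+1}.
Hence s_n = 2^n + 3·(-3)^n for every n ≥ 1, by induction.

s_n = 2^n + 3·(-3)^n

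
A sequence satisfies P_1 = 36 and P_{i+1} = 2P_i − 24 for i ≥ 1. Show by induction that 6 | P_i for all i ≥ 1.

Base case: P_1 = 36 = 6·6, so 6 | P_1.
Assume 6 | P_r, so P_r = 6t for some integer t.
Then P_{r+1} = 2P_r − 24 = 2·(6t) − 24 = 6(2t − 4), so 6 | P_{r+1}.
This completes the inductive step, so 6 | P_i for all i ≥ 1.

6 | P_i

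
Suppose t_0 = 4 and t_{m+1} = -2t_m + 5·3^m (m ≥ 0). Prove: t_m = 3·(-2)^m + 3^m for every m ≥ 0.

Base case: t_0 = 4, and 3·(-2)^0 + 3^0 = 3 + 1 = 4.
Assume t_j = 3·(-2)^j + 3^j for some j ≥ 0.
Then t_{j+1} = -2t_j + 5·3^j = -2·(3·(-2)^j + 3^j) + 5·3^j = 3·(-2)^{j+1} − 2·3^j + 5·3^j = 3·(-2)^{j+1} + 3·3^j = 3·(-2)^{j+1} + 3^{j+1}.
Hence t_m = 3·(-2)^m + 3^m for every m ≥ 0, by induction.

t_m = 3·(-2)^m + 3^m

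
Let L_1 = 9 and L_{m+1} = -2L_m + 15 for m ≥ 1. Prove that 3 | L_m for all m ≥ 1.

Base case: L_1 = 9 = 3·3, so 3 | L_1.
Assume 3 | L_r, so L_r = 3t for some integer t.
Then L_{r+1} = -2L_r + 15 = -2·(3t) + 15 = 3(-2t + 5), so 3 | L_{r+1}.
Hence 3 | L_m for every m ≥ 1, by induction.

3 | L_m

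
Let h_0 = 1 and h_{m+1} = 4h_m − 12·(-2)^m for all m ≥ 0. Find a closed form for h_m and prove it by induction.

Claim: h_m = -4^m + 2·(-2)^m.

Base case: h_0 = 1, and -4^0 + 2·(-2)^0 = -1 + 2 = 1.
Assume h_r = -4^r + 2·(-2)^r for some r ≥ 0.
Then h_{r+1} = 4h_r − 12·(-2)^r = 4·(-4^r + 2·(-2)^r) − 12·(-2)^r = -4^{r+1} + 8·(-2)^r − 12·(-2)^r = -4^{r+1} − 4·(-2)^r = -4^{r+1} + 2·(-2)^{r+1}.
So the formula holds for r+1, and by induction h_m = -4^m + 2·(-2)^m for all m ≥ 0.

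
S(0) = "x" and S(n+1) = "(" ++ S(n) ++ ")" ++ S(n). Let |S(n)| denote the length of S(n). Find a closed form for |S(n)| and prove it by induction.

Claim: |S(n)| = 3·2^n − 2.

Base case: |S(0)| = 1, and 3·2^0 − 2 = 1.
Assume |S(k)| = 3·2^k − 2.
Then |S(k+1)| = 1 + |S(k)| + 1 + |S(k)| = 2|S(k)| + 2 = 2(3·2^k − 2) + 2 = 3·2^{k+1} − 4 + 2 = 3·2^{k+1} − 2.
So the formula holds for k+1, and by induction |S(n)| = 3·2^n − 2 for all n ≥ 0.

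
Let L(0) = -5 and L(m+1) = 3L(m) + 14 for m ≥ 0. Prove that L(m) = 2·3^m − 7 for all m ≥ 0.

Base case: L(0) = -5, and 2·3^0 − 7 = 2 − 7 = -5.
Assume L(k) = 2·3^k − 7 for some k ≥ 0.
Then L(k+1) = 3L(k) + 14 = 3·(2·3^k − 7) + 14 = 6·3^k − 21 + 14 = 2·3^{k+1} − 7.
Hence L(m) = 2·3^m − 7 for every m ≥ 0, by induction.

L(m) = 2·3^m − 7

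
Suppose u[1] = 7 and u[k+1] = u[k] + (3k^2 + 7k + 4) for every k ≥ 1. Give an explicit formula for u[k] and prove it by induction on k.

Claim: u[k] = k^3 + 2k^2 + k + 3.

Base case: u[1] = 7, and 1^3 + 2·1^2 + 1 + 3 = 7.
Assume u[j] = j^3 + 2j^2 + j + 3.
Then u[j+1] = u[j] + (3j^2 + 7j + 4) = (j^3 + 2j^2 + j + 3) + (3j^2 + 7j + 4) = j^3 + 5j^2 + 8j + 7,
and (j+1)^3 + 2·(j+1)^2 + (j+1) + 3 = j^3 + 5j^2 + 8j + 7.
This completes the inductive step, so u[k] = k^3 + 2k^2 + k + 3 for all k ≥ 1.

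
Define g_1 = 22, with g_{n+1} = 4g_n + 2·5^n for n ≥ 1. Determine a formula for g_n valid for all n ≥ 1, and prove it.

Claim: g_n = 3·4^n + 2·5^n.

Base case: g_1 = 22, and 3·4^1 + 2·5^1 = 12 + 10 = 22.
Assume g_r = 3·4^r + 2·5^r for some r ≥ 1.
Then g_{r+1} = 4g_r + 2·5^r = 4·(3·4^r + 2·5^r) + 2·5^r = 3·4^{r+1} + 8·5^r + 2·5^r = 3·4^{r+1} + 10·5^r = 3·4^{r+1} + 2·5^{r+1}.
Hence g_n = 3·4^n + 2·5^n for every n ≥ 1, by induction.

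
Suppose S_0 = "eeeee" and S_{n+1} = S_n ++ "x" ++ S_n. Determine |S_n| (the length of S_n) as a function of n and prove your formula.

Claim: |S_n| = 6·2^n − 1.

Base case: |S_0| = 5, and 6·2^0 − 1 = 5.
Assume |S_k| = 6·2^k − 1.
Then |S_{k+1}| = |S_k| + 1 + |S_k| = 2|S_k| + 1 = 2(6·2^k − 1) + 1 = 6·2^{k+1} − 2 + 1 = 6·2^{k+1} − 1.
By induction, |S_n| = 6·2^n − 1 for all n ≥ 0.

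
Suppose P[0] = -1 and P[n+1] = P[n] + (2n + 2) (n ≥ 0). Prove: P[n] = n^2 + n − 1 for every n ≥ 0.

Base case: P[0] = -1, and 0^2 + 0 − 1 = -1.
Assume P[j] = j^2 + j − 1.
Then P[j+1] = P[j] + (2j + 2) = (j^2 + j − 1) + (2j + 2) = j^2 + 3j + 1,
and (j+1)^2 + (j+1) − 1 = j^2 + 3j + 1.
By induction, P[n] = n^2 + n − 1 for all n ≥ 0.

P[n] = n^2 + n − 1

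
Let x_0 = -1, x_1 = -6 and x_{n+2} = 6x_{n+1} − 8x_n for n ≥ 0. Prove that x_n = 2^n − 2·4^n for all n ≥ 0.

Base cases: x_0 = -1 and 2^0 − 2·4^0 = -1; x_1 = -6 and 2^1 − 2·4^1 = -6.
Assume x_j = 2^j − 2·4^j for all 0 ≤ j ≤ k, where k ≥ 1.
Then x_{k+1} = 6x_k − 8x_{k−1} = 6·(2^k − 2·4^k) − 8·(2^{k−1} − 2·4^{k−1}) = (6·2 − 8)2^{k−1} − 2·(6·4 − 8)4^{k−1} = 4·2^{k−1} − 32·4^{k−1} = 2^{k+1} − 2·4^{k+1}.
Hence x_n = 2^n − 2·4^n for every n ≥ 0, by strong induction.

x_n = 2^n − 2·4^n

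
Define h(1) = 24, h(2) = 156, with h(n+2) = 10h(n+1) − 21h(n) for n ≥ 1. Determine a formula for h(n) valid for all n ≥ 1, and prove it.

Claim: h(n) = 3·7^n + 3^n.

Base cases: h(1) = 24 and 3·7^1 + 3^1 = 24; h(2) = 156 and 3·7^2 + 3^2 = 156.
Assume h(j) = 3·7^j + 3^j for all 1 ≤ j ≤ r, where r ≥ 2.
Then h(r+1) = 10h(r) − 21h(r−1) = 10·(3·7^r + 3^r) − 21·(3·7^{r−1} + 3^{r−1}) = 3·(10·7 − 21)7^{r−1} + (10·3 − 21)3^{r−1} = 147·7^{r−1} + 9·3^{r−1} = 3·7^{r+1} + 3^{r+1}.
Hence h(n) = 3·7^n + 3^n for every n ≥ 1, by strong induction.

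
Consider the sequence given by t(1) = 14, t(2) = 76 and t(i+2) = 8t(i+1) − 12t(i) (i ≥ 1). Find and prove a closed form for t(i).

Claim: t(i) = 2·6^i + 2^i.

Base cases: t(1) = 14 and 2·6^1 + 2^1 = 14; t(2) = 76 and 2·6^2 + 2^2 = 76.
Assume t(p) = 2·6^p + 2^p for all 1 ≤ p ≤ j, where j ≥ 2.
Then t(j+1) = 8t(j) − 12t(j−1) = 8·(2·6^j + 2^j) − 12·(2·6^{j−1} + 2^{j−1}) = 2·(8·6 − 12)6^{j−1} + (8·2 − 12)2^{j−1} = 72·6^{j−1} + 4·2^{j−1} = 2·6^{j+1} + 2^{j+1}.
By strong induction, t(i) = 2·6^i + 2^i for all i ≥ 1.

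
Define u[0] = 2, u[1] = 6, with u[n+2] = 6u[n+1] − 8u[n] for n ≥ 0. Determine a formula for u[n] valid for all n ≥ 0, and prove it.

Claim: u[n] = 2^n + 4^n.

Base cases: u[0] = 2 and 2^0 + 4^0 = 2; u[1] = 6 and 2^1 + 4^1 = 6.
Assume u[j] = 2^j + 4^j for all 0 ≤ j ≤ r, where r ≥ 1.
Then u[r+1] = 6u[r] − 8u[r−1] = 6·(2^r + 4^r) − 8·(2^{r−1} + 4^{r−1}) = (6·2 − 8)2^{r−1} + (6·4 − 8)4^{r−1} = 4·2^{r−1} + 16·4^{r−1} = 2^{r+1} + 4^{r+1}.
Hence u[n] = 2^n + 4^n for every n ≥ 0, by strong induction.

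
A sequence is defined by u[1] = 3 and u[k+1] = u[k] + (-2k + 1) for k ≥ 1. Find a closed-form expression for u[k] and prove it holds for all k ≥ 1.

Claim: u[k] = -k^2 + 2k + 2.

Base case: u[1] = 3, and -1^2 + 2·1 + 2 = 3.
Assume u[m] = -m^2 + 2m + 2.
Then u[m+1] = u[m] + (-2m + 1) = (-m^2 + 2m + 2) + (-2m + 1) = -m^2 + 3,
and -(m+1)^2 + 2·(m+1) + 2 = -m^2 + 3.
This completes the inductive step, so u[k] = -k^2 + 2k + 2 for all k ≥ 1.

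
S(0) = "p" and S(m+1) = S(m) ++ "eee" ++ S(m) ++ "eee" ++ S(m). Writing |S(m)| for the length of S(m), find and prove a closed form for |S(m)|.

Claim: |S(m)| = 4·3^m − 3.

Base case: |S(0)| = 1, and 4·3^0 − 3 = 1.
Assume |S(r)| = 4·3^r − 3.
Then |S(r+1)| = 3|S(r)| + 6 = 3(4·3^r − 3) + 6 = 4·3^{r+1} − 9 + 6 = 4·3^{r+1} − 3.
Hence |S(m)| = 4·3^m − 3 for every m ≥ 0, by induction.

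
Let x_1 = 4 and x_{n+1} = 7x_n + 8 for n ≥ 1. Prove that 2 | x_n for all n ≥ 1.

Base case: x_1 = 4 = 2·2, so 2 | x_1.
Assume 2 | x_k, so x_k = 2t for some integer t.
Then x_{k+1} = 7x_k + 8 = 7·(2t) + 8 = 2(7t + 4), so 2 | x_{k+1}.
By induction, 2 | x_n for all n ≥ 1.

2 | x_n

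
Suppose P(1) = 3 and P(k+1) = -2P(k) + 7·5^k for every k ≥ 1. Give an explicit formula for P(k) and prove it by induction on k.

Claim: P(k) = (-2)^k + 5^k.

Base case: P(1) = 3, and (-2)^1 + 5^1 = -2 + 5 = 3.
Assume P(r) = (-2)^r + 5^r for some r ≥ 1.
Then P(r+1) = -2P(r) + 7·5^r = -2·((-2)^r + 5^r) + 7·5^r = (-2)^{r+1} − 2·5^r + 7·5^r = (-2)^{r+1} + 5·5^r = (-2)^{r+1} + 5^{r+1}.
So the formula holds for r+1, and by induction P(k) = (-2)^k + 5^k for all k ≥ 1.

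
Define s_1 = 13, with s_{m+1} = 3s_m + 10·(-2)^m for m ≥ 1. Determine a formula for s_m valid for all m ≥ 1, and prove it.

Claim: s_m = 3·3^m − 2·(-2)^m.

Base case: s_1 = 13, and 3·3^1 − 2·(-2)^1 = 9 + 4 = 13.
Assume s_r = 3·3^r − 2·(-2)^r for some r ≥ 1.
Then s_{r+1} = 3s_r + 10·(-2)^r = 3·(3·3^r − 2·(-2)^r) + 10·(-2)^r = 3·3^{r+1} − 6·(-2)^r + 10·(-2)^r = 3·3^{r+1} + 4·(-2)^r = 3·3^{r+1} − 2·(-2)^{r+1}.
Hence s_m = 3·3^m − 2·(-2)^m for every m ≥ 1, by induction.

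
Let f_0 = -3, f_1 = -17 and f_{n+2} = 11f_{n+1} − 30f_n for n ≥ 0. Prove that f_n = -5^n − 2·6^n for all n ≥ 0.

Base cases: f_0 = -3 and -5^0 − 2·6^0 = -3; f_1 = -17 and -5^1 − 2·6^1 = -17.
Assume f_j = -5^j − 2·6^j for all 0 ≤ j ≤ r, where r ≥ 1.
Then f_{r+1} = 11f_r − 30f_{r−1} = 11·(-5^r − 2·6^r) − 30·(-5^{r−1} − 2·6^{r−1}) = -(11·5 − 30)5^{r−1} − 2·(11·6 − 30)6^{r−1} = -25·5^{r−1} − 72·6^{r−1} = -5^{r+1} − 2·6^{r+1}.
So the formula holds for r+1, and by strong induction f_n = -5^n − 2·6^n for all n ≥ 0.

f_n = -5^n − 2·6^n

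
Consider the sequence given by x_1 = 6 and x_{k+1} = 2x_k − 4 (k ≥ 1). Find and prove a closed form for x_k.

Claim: x_k = 2^k + 4.

Base case: x_1 = 6, and 2^1 + 4 = 2 + 4 = 6.
Assume x_j = 2^j + 4 for some j ≥ 1.
Then x_{j+1} = 2x_j − 4 = 2·(2^j + 4) − 4 = 2^{j+1} + 8 − 4 = 2^{j+1} + 4.
Hence x_k = 2^k + 4 for every k ≥ 1, by induction.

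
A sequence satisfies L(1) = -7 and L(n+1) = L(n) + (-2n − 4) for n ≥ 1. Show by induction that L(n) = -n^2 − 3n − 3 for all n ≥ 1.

Base case: L(1) = -7, and -1^2 − 3·1 − 3 = -7.
Assume L(m) = -m^2 − 3m − 3.
Then L(m+1) = L(m) + (-2m − 4) = (-m^2 − 3m − 3) + (-2m − 4) = -m^2 − 5m − 7,
and -(m+1)^2 − 3·(m+1) − 3 = -m^2 − 5m − 7.
Hence L(n) = -n^2 − 3n − 3 for every n ≥ 1, by induction.

L(n) = -n^2 − 3n − 3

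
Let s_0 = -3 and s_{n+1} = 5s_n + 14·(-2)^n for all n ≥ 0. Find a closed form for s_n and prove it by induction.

Claim: s_n = -5^n − 2·(-2)^n.

Base case: s_0 = -3, and -5^0 − 2·(-2)^0 = -1 − 2 = -3.
Assume s_k = -5^k − 2·(-2)^k for some k ≥ 0.
Then s_{k+1} = 5s_k + 14·(-2)^k = 5·(-5^k − 2·(-2)^k) + 14·(-2)^k = -5^{k+1} − 10·(-2)^k + 14·(-2)^k = -5^{k+1} + 4·(-2)^k = -5^{k+1} − 2·(-2)^{k+1}.
Hence s_n = -5^n − 2·(-2)^n for every n ≥ 0, by induction.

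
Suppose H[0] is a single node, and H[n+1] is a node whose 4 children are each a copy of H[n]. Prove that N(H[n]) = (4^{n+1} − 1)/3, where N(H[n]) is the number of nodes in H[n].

Base case: N(H[0]) = 1, and (4^{0+1} − 1)/3 = 1.
Assume N(H[j]) = (4^{j+1} − 1)/3.
Then N(H[j+1]) = 1 + 4N(H[j]) = 1 + 4·(4^{j+1} − 1)/3 = 1 + (4^{j+2} − 4)/3 = (3 + 4^{j+2} − 4)/3 = (4^{j+2} − 1)/3.
Hence N(H[n]) = (4^{n+1} − 1)/3 for every n ≥ 0, by induction.

N(H[n]) = (4^{n+1} − 1)/3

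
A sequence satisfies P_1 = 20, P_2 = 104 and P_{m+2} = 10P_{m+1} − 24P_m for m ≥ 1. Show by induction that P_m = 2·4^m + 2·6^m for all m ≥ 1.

Base cases: P_1 = 20 and 2·4^1 + 2·6^1 = 20; P_2 = 104 and 2·4^2 + 2·6^2 = 104.
Assume P_j = 2·4^j + 2·6^j for all 1 ≤ j ≤ k, where k ≥ 2.
Then P_{k+1} = 10P_k − 24P_{k−1} = 10·(2·4^k + 2·6^k) − 24·(2·4^{k−1} + 2·6^{k−1}) = 2·(10·4 − 24)4^{k−1} + 2·(10·6 − 24)6^{k−1} = 32·4^{k−1} + 72·6^{k−1} = 2·4^{k+1} + 2·6^{k+1}.
By strong induction, P_m = 2·4^m + 2·6^m for all m ≥ 1.

P_m = 2·4^m + 2·6^m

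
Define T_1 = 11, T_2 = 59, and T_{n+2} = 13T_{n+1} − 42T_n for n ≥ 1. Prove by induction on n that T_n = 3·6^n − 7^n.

Base cases: T_1 = 11 and 3·6^1 − 7^1 = 11; T_2 = 59 and 3·6^2 − 7^2 = 59.
Assume T_j = 3·6^j − 7^j for all 1 ≤ j ≤ k, where k ≥ 2.
Then T_{k+1} = 13T_k − 42T_{k−1} = 13·(3·6^k − 7^k) − 42·(3·6^{k−1} − 7^{k−1}) = 3·(13·6 − 42)6^{k−1} − (13·7 − 42)7^{k−1} = 108·6^{k−1} − 49·7^{k−1} = 3·6^{k+1} − 7^{k+1}.
By strong induction, T_n = 3·6^n − 7^n for all n ≥ 1.

T_n = 3·6^n − 7^n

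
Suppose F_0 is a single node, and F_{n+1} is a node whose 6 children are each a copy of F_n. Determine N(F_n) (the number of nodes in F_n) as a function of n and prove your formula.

Claim: N(F_n) = (6^{n+1} − 1)/5.

Base case: N(F_0) = 1, and (6^{0+1} − 1)/5 = 1.
Assume N(F_k) = (6^{k+1} − 1)/5.
Then N(F_{k+1}) = 1 + 6N(F_k) = 1 + 6·(6^{k+1} − 1)/5 = 1 + (6^{k+2} − 6)/5 = (5 + 6^{k+2} − 6)/5 = (6^{k+2} − 1)/5.
This completes the inductive step, so N(F_n) = (6^{n+1} − 1)/5 for all n ≥ 0.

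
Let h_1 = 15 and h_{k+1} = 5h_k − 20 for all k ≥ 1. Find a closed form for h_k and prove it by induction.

Claim: h_k = 2·5^k + 5.

Base case: h_1 = 15, and 2·5^1 + 5 = 10 + 5 = 15.
Assume h_j = 2·5^j + 5 for some j ≥ 1.
Then h_{j+1} = 5h_j − 20 = 5·(2·5^j + 5) − 20 = 10·5^j + 25 − 20 = 2·5^{j+1} + 5.
So the formula holds for j+1, and by induction h_k = 2·5^k + 5 for all k ≥ 1.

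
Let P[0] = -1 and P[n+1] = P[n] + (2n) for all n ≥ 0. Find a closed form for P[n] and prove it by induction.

Claim: P[n] = n^2 − n − 1.

Base case: P[0] = -1, and 0^2 − 0 − 1 = -1.
Assume P[m] = m^2 − m − 1.
Then P[m+1] = P[m] + (2m) = (m^2 − m − 1) + (2m) = m^2 + m − 1,
and (m+1)^2 − (m+1) − 1 = m^2 + m − 1.
This completes the inductive step, so P[n] = n^2 − n − 1 for all n ≥ 0.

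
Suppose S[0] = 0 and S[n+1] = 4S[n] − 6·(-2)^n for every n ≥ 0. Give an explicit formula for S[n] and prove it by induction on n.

Claim: S[n] = -4^n + (-2)^n.

Base case: S[0] = 0, and -4^0 + (-2)^0 = -1 + 1 = 0.
Assume S[r] = -4^r + (-2)^r for some r ≥ 0.
Then S[r+1] = 4S[r] − 6·(-2)^r = 4·(-4^r + (-2)^r) − 6·(-2)^r = -4^{r+1} + 4·(-2)^r − 6·(-2)^r = -4^{r+1} − 2·(-2)^r = -4^{r+1} + (-2)^{r+1}.
Hence S[n] = -4^n + (-2)^n for every n ≥ 0, by induction.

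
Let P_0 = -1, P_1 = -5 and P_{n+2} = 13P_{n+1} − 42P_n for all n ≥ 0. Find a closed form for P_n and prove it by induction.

Claim: P_n = 7^n − 2·6^n.

Base cases: P_0 = -1 and 7^0 − 2·6^0 = -1; P_1 = -5 and 7^1 − 2·6^1 = -5.
Assume P_j = 7^j − 2·6^j for all 0 ≤ j ≤ r, where r ≥ 1.
Then P_{r+1} = 13P_r − 42P_{r−1} = 13·(7^r − 2·6^r) − 42·(7^{r−1} − 2·6^{r−1}) = (13·7 − 42)7^{r−1} − 2·(13·6 − 42)6^{r−1} = 49·7^{r−1} − 72·6^{r−1} = 7^{r+1} − 2·6^{r+1}.
So the formula holds for r+1, and by strong induction P_n = 7^n − 2·6^n for all n ≥ 0.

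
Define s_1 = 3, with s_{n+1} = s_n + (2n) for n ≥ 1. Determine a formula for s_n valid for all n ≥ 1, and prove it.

Claim: s_n = n^2 − n + 3.

Base case: s_1 = 3, and 1^2 − 1 + 3 = 3.
Assume s_k = k^2 − k + 3.
Then s_{k+1} = s_k + (2k) = (k^2 − k + 3) + (2k) = k^2 + k + 3,
and (k+1)^2 − (k+1) + 3 = k^2 + k + 3.
This completes the inductive step, so s_n = n^2 − n + 3 for all n ≥ 1.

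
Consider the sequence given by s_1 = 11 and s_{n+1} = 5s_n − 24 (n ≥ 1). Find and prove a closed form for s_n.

Claim: s_n = 5^n + 6.

Base case: s_1 = 11, and 5^1 + 6 = 5 + 6 = 11.
Assume s_j = 5^j + 6 for some j ≥ 1.
Then s_{j+1} = 5s_j − 24 = 5·(5^j + 6) − 24 = 5^{j+1} + 30 − 24 = 5^{j+1} + 6.
By induction, s_n = 5^n + 6 for all n ≥ 1.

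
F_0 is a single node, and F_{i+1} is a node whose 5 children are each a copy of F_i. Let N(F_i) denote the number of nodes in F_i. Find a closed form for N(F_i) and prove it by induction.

Claim: N(F_i) = (5^{i+1} − 1)/4.

Base case: N(F_0) = 1, and (5^{0+1} − 1)/4 = 1.
Assume N(F_j) = (5^{j+1} − 1)/4.
Then N(F_{j+1}) = 1 + 5N(F_j) = 1 + 5·(5^{j+1} − 1)/4 = 1 + (5^{j+2} − 5)/4 = (4 + 5^{j+2} − 5)/4 = (5^{j+2} − 1)/4.
Hence N(F_i) = (5^{i+1} − 1)/4 for every i ≥ 0, by induction.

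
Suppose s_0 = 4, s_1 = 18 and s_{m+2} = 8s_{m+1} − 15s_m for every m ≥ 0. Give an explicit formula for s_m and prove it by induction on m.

Claim: s_m = 3·5^m + 3^m.

Base cases: s_0 = 4 and 3·5^0 + 3^0 = 4; s_1 = 18 and 3·5^1 + 3^1 = 18.
Assume s_j = 3·5^j + 3^j for all 0 ≤ j ≤ k, where k ≥ 1.
Then s_{k+1} = 8s_k − 15s_{k−1} = 8·(3·5^k + 3^k) − 15·(3·5^{k−1} + 3^{k−1}) = 3·(8·5 − 15)5^{k−1} + (8·3 − 15)3^{k−1} = 75·5^{k−1} + 9·3^{k−1} = 3·5^{k+1} + 3^{k+1}.
Hence s_m = 3·5^m + 3^m for every m ≥ 0, by strong induction.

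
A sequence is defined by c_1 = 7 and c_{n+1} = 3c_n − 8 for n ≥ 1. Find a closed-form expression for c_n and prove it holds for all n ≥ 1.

Claim: c_n = 3^n + 4.

Base case: c_1 = 7, and 3^1 + 4 = 3 + 4 = 7.
Assume c_j = 3^j + 4 for some j ≥ 1.
Then c_{j+1} = 3c_j − 8 = 3·(3^j + 4) − 8 = 3^{j+1} + 12 − 8 = 3^{j+1} + 4.
This completes the inductive step, so c_n = 3^n + 4 for all n ≥ 1.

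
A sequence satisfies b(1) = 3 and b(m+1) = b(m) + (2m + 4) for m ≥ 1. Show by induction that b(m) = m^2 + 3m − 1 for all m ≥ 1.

Base case: b(1) = 3, and 1^2 + 3·1 − 1 = 3.
Assume b(j) = j^2 + 3j − 1.
Then b(j+1) = b(j) + (2j + 4) = (j^2 + 3j − 1) + (2j + 4) = j^2 + 5j + 3,
and (j+1)^2 + 3·(j+1) − 1 = j^2 + 5j + 3.
Hence b(m) = m^2 + 3m − 1 for every m ≥ 1, by induction.

b(m) = m^2 + 3m − 1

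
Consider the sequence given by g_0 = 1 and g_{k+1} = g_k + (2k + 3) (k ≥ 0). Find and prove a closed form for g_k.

Claim: g_k = k^2 + 2k + 1.

Base case: g_0 = 1, and 0^2 + 2·0 + 1 = 1.
Assume g_m = m^2 + 2m + 1.
Then g_{m+1} = g_m + (2m + 3) = (m^2 + 2m + 1) + (2m + 3) = m^2 + 4m + 4,
and (m+1)^2 + 2·(m+1) + 1 = m^2 + 4m + 4.
By induction, g_k = k^2 + 2k + 1 for all k ≥ 0.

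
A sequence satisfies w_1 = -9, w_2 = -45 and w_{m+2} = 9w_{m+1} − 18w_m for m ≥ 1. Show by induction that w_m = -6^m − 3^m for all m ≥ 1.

Base cases: w_1 = -9 and -6^1 − 3^1 = -9; w_2 = -45 and -6^2 − 3^2 = -45.
Assume w_j = -6^j − 3^j for all 1 ≤ j ≤ r, where r ≥ 2.
Then w_{r+1} = 9w_r − 18w_{r−1} = 9·(-6^r − 3^r) − 18·(-6^{r−1} − 3^{r−1}) = -(9·6 − 18)6^{r−1} − (9·3 − 18)3^{r−1} = -36·6^{r−1} − 9·3^{r−1} = -6^{r+1} − 3^{r+1}.
So the formula holds for r+1, and by strong induction w_m = -6^m − 3^m for all m ≥ 1.

w_m = -6^m − 3^m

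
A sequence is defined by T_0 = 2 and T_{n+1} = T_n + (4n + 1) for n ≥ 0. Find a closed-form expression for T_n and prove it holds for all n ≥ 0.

Claim: T_n = 2n^2 − n + 2.

Base case: T_0 = 2, and 2·0^2 − 0 + 2 = 2.
Assume T_r = 2r^2 − r + 2.
Then T_{r+1} = T_r + (4r + 1) = (2r^2 − r + 2) + (4r + 1) = 2r^2 + 3r + 3,
and 2·(r+1)^2 − (r+1) + 2 = 2r^2 + 3r + 3.
Hence T_n = 2n^2 − n + 2 for every n ≥ 0, by induction.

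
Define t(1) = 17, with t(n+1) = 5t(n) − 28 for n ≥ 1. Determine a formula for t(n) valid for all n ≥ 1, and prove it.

Claim: t(n) = 2·5^n + 7.

Base case: t(1) = 17, and 2·5^1 + 7 = 10 + 7 = 17.
Assume t(r) = 2·5^r + 7 for some r ≥ 1.
Then t(r+1) = 5t(r) − 28 = 5·(2·5^r + 7) − 28 = 10·5^r + 35 − 28 = 2·5^{r+1} + 7.
By induction, t(n) = 2·5^n + 7 for all n ≥ 1.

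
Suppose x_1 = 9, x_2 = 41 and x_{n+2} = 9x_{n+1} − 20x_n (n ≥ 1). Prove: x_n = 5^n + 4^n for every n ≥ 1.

Base cases: x_1 = 9 and 5^1 + 4^1 = 9; x_2 = 41 and 5^2 + 4^2 = 41.
Assume x_i = 5^i + 4^i for all 1 ≤ i ≤ j, where j ≥ 2.
Then x_{j+1} = 9x_j − 20x_{j−1} = 9·(5^j + 4^j) − 20·(5^{j−1} + 4^{j−1}) = (9·5 − 20)5^{j−1} + (9·4 − 20)4^{j−1} = 25·5^{j−1} + 16·4^{j−1} = 5^{j+1} + 4^{j+1}.
By strong induction, x_n = 5^n + 4^n for all n ≥ 1.

x_n = 5^n + 4^n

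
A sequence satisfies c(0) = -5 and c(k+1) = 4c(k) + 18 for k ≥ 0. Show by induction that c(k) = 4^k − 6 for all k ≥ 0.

Base case: c(0) = -5, and 4^0 − 6 = 1 − 6 = -5.
Assume c(r) = 4^r − 6 for some r ≥ 0.
Then c(r+1) = 4c(r) + 18 = 4·(4^r − 6) + 18 = 4^{r+1} − 24 + 18 = 4^{r+1} − 6.
By induction, c(k) = 4^k − 6 for all k ≥ 0.

c(k) = 4^k − 6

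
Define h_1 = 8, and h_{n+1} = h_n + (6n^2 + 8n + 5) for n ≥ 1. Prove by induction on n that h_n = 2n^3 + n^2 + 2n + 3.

Base case: h_1 = 8, and 2·1^3 + 1^2 + 2·1 + 3 = 8.
Assume h_r = 2r^3 + r^2 + 2r + 3.
Then h_{r+1} = h_r + (6r^2 + 8r + 5) = (2r^3 + r^2 + 2r + 3) + (6r^2 + 8r + 5) = 2r^3 + 7r^2 + 10r + 8,
and 2·(r+1)^3 + (r+1)^2 + 2·(r+1) + 3 = 2r^3 + 7r^2 + 10r + 8.
This completes the inductive step, so h_n = 2n^3 + n^2 + 2n + 3 for all n ≥ 1.

h_n = 2n^3 + n^2 + 2n + 3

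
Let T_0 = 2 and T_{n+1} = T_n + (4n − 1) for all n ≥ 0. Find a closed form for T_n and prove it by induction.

Claim: T_n = 2n^2 − 3n + 2.

Base case: T_0 = 2, and 2·0^2 − 3·0 + 2 = 2.
Assume T_m = 2m^2 − 3m + 2.
Then T_{m+1} = T_m + (4m − 1) = (2m^2 − 3m + 2) + (4m − 1) = 2m^2 + m + 1,
and 2·(m+1)^2 − 3·(m+1) + 2 = 2m^2 + m + 1.
This completes the inductive step, so T_n = 2n^2 − 3n + 2 for all n ≥ 0.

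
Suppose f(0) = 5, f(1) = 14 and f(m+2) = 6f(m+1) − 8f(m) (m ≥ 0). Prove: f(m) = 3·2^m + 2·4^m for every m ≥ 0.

Base cases: f(0) = 5 and 3·2^0 + 2·4^0 = 5; f(1) = 14 and 3·2^1 + 2·4^1 = 14.
Assume f(j) = 3·2^j + 2·4^j for all 0 ≤ j ≤ k, where k ≥ 1.
Then f(k+1) = 6f(k) − 8f(k−1) = 6·(3·2^k + 2·4^k) − 8·(3·2^{k−1} + 2·4^{k−1}) = 3·(6·2 − 8)2^{k−1} + 2·(6·4 − 8)4^{k−1} = 12·2^{k−1} + 32·4^{k−1} = 3·2^{k+1} + 2·4^{k+1}.
Hence f(m) = 3·2^m + 2·4^m for every m ≥ 0, by strong induction.

f(m) = 3·2^m + 2·4^m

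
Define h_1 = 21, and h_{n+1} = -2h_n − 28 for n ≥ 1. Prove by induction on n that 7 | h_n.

Base case: h_1 = 21 = 7·3, so 7 | h_1.
Assume 7 | h_j, so h_j = 7t for some integer t.
Then h_{j+1} = -2h_j − 28 = -2·(7t) − 28 = 7(-2t − 4), so 7 | h_{j+1}.
So the property holds for j+1, and by induction 7 | h_n for all n ≥ 1.

7 | h_n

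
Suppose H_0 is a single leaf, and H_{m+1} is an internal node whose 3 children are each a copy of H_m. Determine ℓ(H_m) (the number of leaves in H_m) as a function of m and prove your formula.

Claim: ℓ(H_m) = 3^m.

Base case: ℓ(H_0) = 1, and 3^0 = 1.
Assume ℓ(H_r) = 3^r.
Then ℓ(H_{r+1}) = 3·ℓ(H_r) = 3·3^r = 3^{r+1}.
So the formula holds for r+1, and by induction ℓ(H_m) = 3^m for all m ≥ 0.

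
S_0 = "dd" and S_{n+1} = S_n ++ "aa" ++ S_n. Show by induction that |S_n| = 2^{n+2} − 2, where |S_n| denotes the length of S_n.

Base case: |S_0| = 2, and 2^{0+2} − 2 = 2.
Assume |S_m| = 2^{m+2} − 2.
Then |S_{m+1}| = |S_m| + 2 + |S_m| = 2|S_m| + 2 = 2(2^{m+2} − 2) + 2 = 2^{m+3} − 4 + 2 = 2^{m+3} − 2.
So the formula holds for m+1, and by induction |S_n| = 2^{n+2} − 2 for all n ≥ 0.

|S_n| = 2^{n+2} − 2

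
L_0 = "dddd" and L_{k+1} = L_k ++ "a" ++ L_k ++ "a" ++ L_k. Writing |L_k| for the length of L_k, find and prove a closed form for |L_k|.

Claim: |L_k| = 5·3^k − 1.

Base case: |L_0| = 4, and 5·3^0 − 1 = 4.
Assume |L_m| = 5·3^m − 1.
Then |L_{m+1}| = 3|L_m| + 2 = 3(5·3^m − 1) + 2 = 5·3^{m+1} − 3 + 2 = 5·3^{m+1} − 1.
By induction, |L_k| = 5·3^k − 1 for all k ≥ 0.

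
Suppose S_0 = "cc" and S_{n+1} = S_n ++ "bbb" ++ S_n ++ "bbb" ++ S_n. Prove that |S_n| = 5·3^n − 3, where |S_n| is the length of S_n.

Base case: |S_0| = 2, and 5·3^0 − 3 = 2.
Assume |S_j| = 5·3^j − 3.
Then |S_{j+1}| = 3|S_j| + 6 = 3(5·3^j − 3) + 6 = 5·3^{j+1} − 9 + 6 = 5·3^{j+1} − 3.
This completes the inductive step, so |S_n| = 5·3^n − 3 for all n ≥ 0.

|S_n| = 5·3^n − 3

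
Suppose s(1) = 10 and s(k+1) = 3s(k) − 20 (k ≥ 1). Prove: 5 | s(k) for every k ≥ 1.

Base case: s(1) = 10 = 5·2, so 5 | s(1).
Assume 5 | s(r), so s(r) = 5t for some integer t.
Then s(r+1) = 3s(r) − 20 = 3·(5t) − 20 = 5(3t − 4), so 5 | s(r+1).
This completes the inductive step, so 5 | s(k) for all k ≥ 1.

5 | s(k)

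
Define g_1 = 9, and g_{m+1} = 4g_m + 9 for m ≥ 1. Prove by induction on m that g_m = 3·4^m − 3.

Base case: g_1 = 9, and 3·4^1 − 3 = 12 − 3 = 9.
Assume g_j = 3·4^j − 3 for some j ≥ 1.
Then g_{j+1} = 4g_j + 9 = 4·(3·4^j − 3) + 9 = 12·4^j − 12 + 9 = 3·4^{j+1} − 3.
By induction, g_m = 3·4^m − 3 for all m ≥ 1.

g_m = 3·4^m − 3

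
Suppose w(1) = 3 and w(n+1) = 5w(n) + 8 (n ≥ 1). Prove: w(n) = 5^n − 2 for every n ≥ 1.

Base case: w(1) = 3, and 5^1 − 2 = 5 − 2 = 3.
Assume w(m) = 5^m − 2 for some m ≥ 1.
Then w(m+1) = 5w(m) + 8 = 5·(5^m − 2) + 8 = 5^{m+1} − 10 + 8 = 5^{m+1} − 2.
By induction, w(n) = 5^n − 2 for all n ≥ 1.

w(n) = 5^n − 2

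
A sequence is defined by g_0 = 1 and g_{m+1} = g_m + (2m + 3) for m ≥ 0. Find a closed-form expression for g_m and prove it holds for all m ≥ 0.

Claim: g_m = m^2 + 2m + 1.

Base case: g_0 = 1, and 0^2 + 2·0 + 1 = 1.
Assume g_k = k^2 + 2k + 1.
Then g_{k+1} = g_k + (2k + 3) = (k^2 + 2k + 1) + (2k + 3) = k^2 + 4k + 4,
and (k+1)^2 + 2·(k+1) + 1 = k^2 + 4k + 4.
By induction, g_m = m^2 + 2m + 1 for all m ≥ 0.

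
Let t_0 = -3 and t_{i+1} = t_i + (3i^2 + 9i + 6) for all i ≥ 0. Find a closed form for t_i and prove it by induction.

Claim: t_i = i^3 + 3i^2 + 2i − 3.

Base case: t_0 = -3, and 0^3 + 3·0^2 + 2·0 − 3 = -3.
Assume t_k = k^3 + 3k^2 + 2k − 3.
Then t_{k+1} = t_k + (3k^2 + 9k + 6) = (k^3 + 3k^2 + 2k − 3) + (3k^2 + 9k + 6) = k^3 + 6k^2 + 11k + 3,
and (k+1)^3 + 3·(k+1)^2 + 2·(k+1) − 3 = k^3 + 6k^2 + 11k + 3.
Hence t_i = i^3 + 3i^2 + 2i − 3 for every i ≥ 0, by induction.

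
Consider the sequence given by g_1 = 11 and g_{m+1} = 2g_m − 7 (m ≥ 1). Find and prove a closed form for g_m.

Claim: g_m = 2^{m+1} + 7.

Base case: g_1 = 11, and 2^{1+1} + 7 = 4 + 7 = 11.
Assume g_j = 2^{j+1} + 7 for some j ≥ 1.
Then g_{j+1} = 2g_j − 7 = 2·(2^{j+1} + 7) − 7 = 2^{j+2} + 14 − 7 = 2^{j+2} + 7.
Hence g_m = 2^{m+1} + 7 for every m ≥ 1, by induction.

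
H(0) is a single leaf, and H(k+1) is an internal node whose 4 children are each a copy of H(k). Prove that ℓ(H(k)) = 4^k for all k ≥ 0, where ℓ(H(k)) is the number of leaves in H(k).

Base case: ℓ(H(0)) = 1, and 4^0 = 1.
Assume ℓ(H(j)) = 4^j.
Then ℓ(H(j+1)) = 4·ℓ(H(j)) = 4·4^j = 4^{j+1}.
So the formula holds for j+1, and by induction ℓ(H(k)) = 4^k for all k ≥ 0.

ℓ(H(k)) = 4^k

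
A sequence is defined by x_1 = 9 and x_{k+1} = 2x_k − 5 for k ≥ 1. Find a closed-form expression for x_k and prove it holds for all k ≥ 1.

Claim: x_k = 2^{k+1} + 5.

Base case: x_1 = 9, and 2^{1+1} + 5 = 4 + 5 = 9.
Assume x_r = 2^{r+1} + 5 for some r ≥ 1.
Then x_{r+1} = 2x_r − 5 = 2·(2^{r+1} + 5) − 5 = 2^{r+2} + 10 − 5 = 2^{r+2} + 5.
So the formula holds for r+1, and by induction x_k = 2^{k+1} + 5 for all k ≥ 1.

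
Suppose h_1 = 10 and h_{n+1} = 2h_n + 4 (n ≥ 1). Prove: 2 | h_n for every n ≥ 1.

Base case: h_1 = 10 = 2·5, so 2 | h_1.
Assume 2 | h_j, so h_j = 2t for some integer t.
Then h_{j+1} = 2h_j + 4 = 2·(2t) + 4 = 2(2t + 2), so 2 | h_{j+1}.
Hence 2 | h_n for every n ≥ 1, by induction.

2 | h_n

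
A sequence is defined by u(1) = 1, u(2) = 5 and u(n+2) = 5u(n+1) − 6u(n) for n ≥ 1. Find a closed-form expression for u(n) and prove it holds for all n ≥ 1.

Claim: u(n) = 3^n − 2^n.

Base cases: u(1) = 1 and 3^1 − 2^1 = 1; u(2) = 5 and 3^2 − 2^2 = 5.
Assume u(j) = 3^j − 2^j for all 1 ≤ j ≤ k, where k ≥ 2.
Then u(k+1) = 5u(k) − 6u(k−1) = 5·(3^k − 2^k) − 6·(3^{k−1} − 2^{k−1}) = (5·3 − 6)3^{k−1} − (5·2 − 6)2^{k−1} = 9·3^{k−1} − 4·2^{k−1} = 3^{k+1} − 2^{k+1}.
By strong induction, u(n) = 3^n − 2^n for all n ≥ 1.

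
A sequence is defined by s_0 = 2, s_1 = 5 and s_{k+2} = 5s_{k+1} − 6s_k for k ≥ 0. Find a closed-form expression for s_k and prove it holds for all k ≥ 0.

Claim: s_k = 2^k + 3^k.

Base cases: s_0 = 2 and 2^0 + 3^0 = 2; s_1 = 5 and 2^1 + 3^1 = 5.
Assume s_j = 2^j + 3^j for all 0 ≤ j ≤ m, where m ≥ 1.
Then s_{m+1} = 5s_m − 6s_{m−1} = 5·(2^m + 3^m) − 6·(2^{m−1} + 3^{m−1}) = (5·2 − 6)2^{m−1} + (5·3 − 6)3^{m−1} = 4·2^{m−1} + 9·3^{m−1} = 2^{m+1} + 3^{m+1}.
This completes the inductive step, so s_k = 2^k + 3^k for all k ≥ 0.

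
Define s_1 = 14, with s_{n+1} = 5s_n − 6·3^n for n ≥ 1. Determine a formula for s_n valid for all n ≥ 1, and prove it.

Claim: s_n = 5^n + 3·3^n.

Base case: s_1 = 14, and 5^1 + 3·3^1 = 5 + 9 = 14.
Assume s_j = 5^j + 3·3^j for some j ≥ 1.
Then s_{j+1} = 5s_j − 6·3^j = 5·(5^j + 3·3^j) − 6·3^j = 5^{j+1} + 15·3^j − 6·3^j = 5^{j+1} + 9·3^j = 5^{j+1} + 3·3^{j+1}.
By induction, s_n = 5^n + 3·3^n for all n ≥ 1.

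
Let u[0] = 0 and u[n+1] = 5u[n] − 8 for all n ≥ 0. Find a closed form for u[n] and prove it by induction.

Claim: u[n] = -2·5^n + 2.

Base case: u[0] = 0, and -2·5^0 + 2 = -2 + 2 = 0.
Assume u[r] = -2·5^r + 2 for some r ≥ 0.
Then u[r+1] = 5u[r] − 8 = 5·(-2·5^r + 2) − 8 = -10·5^r + 10 − 8 = -2·5^{r+1} + 2.
This completes the inductive step, so u[n] = -2·5^n + 2 for all n ≥ 0.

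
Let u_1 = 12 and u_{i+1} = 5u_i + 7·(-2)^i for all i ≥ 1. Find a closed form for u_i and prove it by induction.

Claim: u_i = 2·5^i − (-2)^i.

Base case: u_1 = 12, and 2·5^1 − (-2)^1 = 10 + 2 = 12.
Assume u_r = 2·5^r − (-2)^r for some r ≥ 1.
Then u_{r+1} = 5u_r + 7·(-2)^r = 5·(2·5^r − (-2)^r) + 7·(-2)^r = 2·5^{r+1} − 5·(-2)^r + 7·(-2)^r = 2·5^{r+1} + 2·(-2)^r = 2·5^{r+1} − (-2)^{r+1}.
Hence u_i = 2·5^i − (-2)^i for every i ≥ 1, by induction.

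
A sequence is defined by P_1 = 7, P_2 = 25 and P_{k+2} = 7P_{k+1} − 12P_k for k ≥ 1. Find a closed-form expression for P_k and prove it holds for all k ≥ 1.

Claim: P_k = 4^k + 3^k.

Base cases: P_1 = 7 and 4^1 + 3^1 = 7; P_2 = 25 and 4^2 + 3^2 = 25.
Assume P_j = 4^j + 3^j for all 1 ≤ j ≤ r, where r ≥ 2.
Then P_{r+1} = 7P_r − 12P_{r−1} = 7·(4^r + 3^r) − 12·(4^{r−1} + 3^{r−1}) = (7·4 − 12)4^{r−1} + (7·3 − 12)3^{r−1} = 16·4^{r−1} + 9·3^{r−1} = 4^{r+1} + 3^{r+1}.
By strong induction, P_k = 4^k + 3^k for all k ≥ 1.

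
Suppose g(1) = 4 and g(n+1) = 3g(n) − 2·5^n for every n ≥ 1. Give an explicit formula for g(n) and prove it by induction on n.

Claim: g(n) = 3·3^n − 5^n.

Base case: g(1) = 4, and 3·3^1 − 5^1 = 9 − 5 = 4.
Assume g(r) = 3·3^r − 5^r for some r ≥ 1.
Then g(r+1) = 3g(r) − 2·5^r = 3·(3·3^r − 5^r) − 2·5^r = 3·3^{r+1} − 3·5^r − 2·5^r = 3·3^{r+1} − 5·5^r = 3·3^{r+1} − 5^{r+1}.
This completes the inductive step, so g(n) = 3·3^n − 5^n for all n ≥ 1.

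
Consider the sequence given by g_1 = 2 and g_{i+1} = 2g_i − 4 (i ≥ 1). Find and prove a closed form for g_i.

Claim: g_i = -2^i + 4.

Base case: g_1 = 2, and -2^1 + 4 = -2 + 4 = 2.
Assume g_r = -2^r + 4 for some r ≥ 1.
Then g_{r+1} = 2g_r − 4 = 2·(-2^r + 4) − 4 = -2^{r+1} + 8 − 4 = -2^{r+1} + 4.
Hence g_i = -2^i + 4 for every i ≥ 1, by induction.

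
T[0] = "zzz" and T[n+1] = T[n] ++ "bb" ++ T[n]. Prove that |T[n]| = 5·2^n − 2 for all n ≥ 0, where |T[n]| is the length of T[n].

Base case: |T[0]| = 3, and 5·2^0 − 2 = 3.
Assume |T[k]| = 5·2^k − 2.
Then |T[k+1]| = |T[k]| + 2 + |T[k]| = 2|T[k]| + 2 = 2(5·2^k − 2) + 2 = 5·2^{k+1} − 4 + 2 = 5·2^{k+1} − 2.
So the formula holds for k+1, and by induction |T[n]| = 5·2^n − 2 for all n ≥ 0.

|T[n]| = 5·2^n − 2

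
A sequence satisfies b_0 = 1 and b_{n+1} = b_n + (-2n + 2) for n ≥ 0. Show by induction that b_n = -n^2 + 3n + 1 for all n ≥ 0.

Base case: b_0 = 1, and -0^2 + 3·0 + 1 = 1.
Assume b_k = -k^2 + 3k + 1.
Then b_{k+1} = b_k + (-2k + 2) = (-k^2 + 3k + 1) + (-2k + 2) = -k^2 + k + 3,
and -(k+1)^2 + 3·(k+1) + 1 = -k^2 + k + 3.
By induction, b_n = -n^2 + 3n + 1 for all n ≥ 0.

b_n = -n^2 + 3n + 1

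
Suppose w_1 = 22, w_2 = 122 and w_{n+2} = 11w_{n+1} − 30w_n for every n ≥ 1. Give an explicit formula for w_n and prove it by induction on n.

Claim: w_n = 2·5^n + 2·6^n.

Base cases: w_1 = 22 and 2·5^1 + 2·6^1 = 22; w_2 = 122 and 2·5^2 + 2·6^2 = 122.
Assume w_j = 2·5^j + 2·6^j for all 1 ≤ j ≤ m, where m ≥ 2.
Then w_{m+1} = 11w_m − 30w_{m−1} = 11·(2·5^m + 2·6^m) − 30·(2·5^{m−1} + 2·6^{m−1}) = 2·(11·5 − 30)5^{m−1} + 2·(11·6 − 30)6^{m−1} = 50·5^{m−1} + 72·6^{m−1} = 2·5^{m+1} + 2·6^{m+1}.
By strong induction, w_n = 2·5^n + 2·6^n for all n ≥ 1.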